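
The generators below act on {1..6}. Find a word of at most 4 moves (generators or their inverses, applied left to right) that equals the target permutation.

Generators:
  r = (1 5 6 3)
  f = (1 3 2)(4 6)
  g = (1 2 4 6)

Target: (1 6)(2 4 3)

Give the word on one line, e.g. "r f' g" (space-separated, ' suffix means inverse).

g g f

  after g: (1 2 4 6)
  after g: (1 4)(2 6)
  after f: (1 6)(2 4 3)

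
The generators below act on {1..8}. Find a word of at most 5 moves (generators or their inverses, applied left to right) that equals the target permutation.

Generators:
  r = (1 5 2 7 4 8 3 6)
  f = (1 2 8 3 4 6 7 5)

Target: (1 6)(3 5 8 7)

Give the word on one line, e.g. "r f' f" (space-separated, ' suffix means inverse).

f r' r' r'

  after f: (1 2 8 3 4 6 7 5)
  after r': (1 5 6 2 4 3 7)
  after r': (2 7 6 5 3)(4 8)
  after r': (1 6)(3 5 8 7)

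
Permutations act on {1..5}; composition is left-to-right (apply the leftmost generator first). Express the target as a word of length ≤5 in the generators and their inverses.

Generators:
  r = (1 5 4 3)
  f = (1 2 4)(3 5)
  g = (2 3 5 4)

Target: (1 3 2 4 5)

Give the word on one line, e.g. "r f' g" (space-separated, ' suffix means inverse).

  after r': (1 3 4 5)
  after r': (1 4)(3 5)
  after r': (1 5 4 3)
  after f: (1 3 2 4 5)

r' r' r' f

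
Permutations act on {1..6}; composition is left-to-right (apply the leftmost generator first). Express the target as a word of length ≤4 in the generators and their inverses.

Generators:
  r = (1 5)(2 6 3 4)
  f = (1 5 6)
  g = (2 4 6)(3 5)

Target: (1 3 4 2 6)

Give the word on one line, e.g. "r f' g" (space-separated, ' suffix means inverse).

  after f: (1 5 6)
  after f: (1 6 5)
  after r: (1 3 4 2 6)

f f r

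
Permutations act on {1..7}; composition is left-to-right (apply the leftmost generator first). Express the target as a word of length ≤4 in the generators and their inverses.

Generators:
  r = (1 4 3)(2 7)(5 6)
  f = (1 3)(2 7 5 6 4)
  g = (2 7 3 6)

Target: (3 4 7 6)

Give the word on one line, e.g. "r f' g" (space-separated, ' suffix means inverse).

f r

  after f: (1 3)(2 7 5 6 4)
  after r: (3 4 7 6)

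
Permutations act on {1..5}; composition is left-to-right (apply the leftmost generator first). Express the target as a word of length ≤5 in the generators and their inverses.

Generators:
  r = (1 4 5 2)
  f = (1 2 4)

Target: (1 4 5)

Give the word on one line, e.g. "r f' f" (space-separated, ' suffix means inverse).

f r r

  after f: (1 2 4)
  after r: (2 5)
  after r: (1 4 5)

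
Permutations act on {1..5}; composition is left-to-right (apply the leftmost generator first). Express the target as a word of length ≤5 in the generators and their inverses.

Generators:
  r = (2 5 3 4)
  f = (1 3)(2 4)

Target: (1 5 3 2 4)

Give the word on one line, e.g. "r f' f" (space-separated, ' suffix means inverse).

r r r f r'

  after r: (2 5 3 4)
  after r: (2 3)(4 5)
  after r: (2 4 3 5)
  after f: (1 3 5 4)
  after r': (1 5 3 2 4)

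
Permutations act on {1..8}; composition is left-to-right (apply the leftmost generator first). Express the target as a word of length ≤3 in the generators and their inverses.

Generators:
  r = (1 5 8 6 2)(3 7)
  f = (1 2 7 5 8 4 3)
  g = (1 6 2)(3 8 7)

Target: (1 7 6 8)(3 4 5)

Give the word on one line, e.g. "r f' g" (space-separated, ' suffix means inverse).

  after f': (1 3 4 8 5 7 2)
  after r': (1 7 6 8)(3 4 5)

f' r'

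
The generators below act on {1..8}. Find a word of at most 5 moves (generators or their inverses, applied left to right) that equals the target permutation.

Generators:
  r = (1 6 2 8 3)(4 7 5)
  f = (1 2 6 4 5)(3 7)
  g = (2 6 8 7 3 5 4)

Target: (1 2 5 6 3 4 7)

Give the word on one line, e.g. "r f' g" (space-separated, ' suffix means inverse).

  after g': (2 4 5 3 7 8 6)
  after r: (1 6 8 2 7 3 5)
  after r: (1 2 5 6 3 4 7)

g' r r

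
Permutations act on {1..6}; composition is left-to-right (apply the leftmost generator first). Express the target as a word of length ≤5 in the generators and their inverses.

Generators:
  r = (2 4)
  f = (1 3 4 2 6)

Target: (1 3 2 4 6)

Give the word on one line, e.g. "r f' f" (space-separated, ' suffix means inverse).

r f r

  after r: (2 4)
  after f: (1 3 4 6)
  after r: (1 3 2 4 6)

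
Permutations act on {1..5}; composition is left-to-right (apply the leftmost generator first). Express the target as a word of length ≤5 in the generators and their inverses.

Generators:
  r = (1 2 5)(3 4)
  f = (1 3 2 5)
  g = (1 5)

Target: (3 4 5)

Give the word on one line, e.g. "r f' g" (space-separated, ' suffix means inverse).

  after r: (1 2 5)(3 4)
  after g: (1 2)(3 4)
  after f: (1 5)(2 3 4)
  after f: (3 4 5)

r g f f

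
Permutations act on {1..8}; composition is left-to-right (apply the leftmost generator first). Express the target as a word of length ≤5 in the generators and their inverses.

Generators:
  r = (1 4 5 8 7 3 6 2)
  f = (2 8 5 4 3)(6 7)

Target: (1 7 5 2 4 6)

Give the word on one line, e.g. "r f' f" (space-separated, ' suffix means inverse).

f' r r r r

  after f': (2 3 4 5 8)(6 7)
  after r: (1 4 8)(2 6 3 5 7)
  after r: (1 5 3 8 4 7)
  after r: (1 8 5 6 2)(3 7 4)
  after r: (1 7 5 2 4 6)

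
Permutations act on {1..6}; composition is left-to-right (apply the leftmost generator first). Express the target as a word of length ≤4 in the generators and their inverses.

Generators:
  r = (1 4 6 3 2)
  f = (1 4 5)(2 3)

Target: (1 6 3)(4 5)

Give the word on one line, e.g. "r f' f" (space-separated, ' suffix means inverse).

f r

  after f: (1 4 5)(2 3)
  after r: (1 6 3)(4 5)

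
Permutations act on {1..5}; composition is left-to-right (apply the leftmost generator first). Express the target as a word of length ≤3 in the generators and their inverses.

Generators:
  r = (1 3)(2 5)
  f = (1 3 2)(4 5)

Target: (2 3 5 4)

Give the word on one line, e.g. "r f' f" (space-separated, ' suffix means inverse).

f r

  after f: (1 3 2)(4 5)
  after r: (2 3 5 4)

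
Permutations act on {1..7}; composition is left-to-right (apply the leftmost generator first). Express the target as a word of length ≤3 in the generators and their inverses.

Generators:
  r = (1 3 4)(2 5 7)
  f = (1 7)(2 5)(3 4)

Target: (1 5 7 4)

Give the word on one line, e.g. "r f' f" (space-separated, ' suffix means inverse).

  after f: (1 7)(2 5)(3 4)
  after r': (1 5 7 4)

f r'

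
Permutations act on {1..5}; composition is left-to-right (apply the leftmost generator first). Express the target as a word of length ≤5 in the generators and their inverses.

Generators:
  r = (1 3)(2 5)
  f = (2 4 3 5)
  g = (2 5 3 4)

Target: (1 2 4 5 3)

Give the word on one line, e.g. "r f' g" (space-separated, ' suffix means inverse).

  after r': (1 3)(2 5)
  after g': (1 5 4 3)
  after f': (1 3)(2 5)
  after g: (1 4 2 3)
  after f': (1 2 4 5 3)

r' g' f' g f'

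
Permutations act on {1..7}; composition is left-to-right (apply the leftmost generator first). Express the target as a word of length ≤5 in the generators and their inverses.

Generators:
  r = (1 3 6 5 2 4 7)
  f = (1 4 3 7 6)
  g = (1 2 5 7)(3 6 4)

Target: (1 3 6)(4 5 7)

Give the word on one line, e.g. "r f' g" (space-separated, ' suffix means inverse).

  after r: (1 3 6 5 2 4 7)
  after f: (1 7 4 6 5 2 3)
  after f: (1 6 5 2 7 3 4)
  after g: (1 4 2)(6 7)
  after g: (1 3 6)(4 5 7)

r f f g g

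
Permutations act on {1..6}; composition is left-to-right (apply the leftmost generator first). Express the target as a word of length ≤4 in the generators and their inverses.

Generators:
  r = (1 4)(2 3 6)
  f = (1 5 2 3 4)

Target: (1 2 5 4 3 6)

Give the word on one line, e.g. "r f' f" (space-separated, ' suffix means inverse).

r f f f

  after r: (1 4)(2 3 6)
  after f: (2 4 5)(3 6)
  after f: (1 5 3 6 4 2)
  after f: (1 2 5 4 3 6)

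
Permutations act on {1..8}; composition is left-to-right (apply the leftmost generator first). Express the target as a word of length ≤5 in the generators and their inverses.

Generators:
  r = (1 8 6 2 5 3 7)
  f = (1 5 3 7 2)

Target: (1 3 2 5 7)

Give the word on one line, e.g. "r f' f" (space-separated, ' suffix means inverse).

  after f': (1 2 7 3 5)
  after f': (1 7 5 2 3)
  after f': (1 3 2 5 7)

f' f' f'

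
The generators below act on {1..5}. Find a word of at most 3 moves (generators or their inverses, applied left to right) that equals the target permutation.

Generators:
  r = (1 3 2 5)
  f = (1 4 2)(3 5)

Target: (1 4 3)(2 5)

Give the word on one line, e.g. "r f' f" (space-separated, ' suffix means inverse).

f' f' r'

  after f': (1 2 4)(3 5)
  after f': (1 4 2)
  after r': (1 4 3)(2 5)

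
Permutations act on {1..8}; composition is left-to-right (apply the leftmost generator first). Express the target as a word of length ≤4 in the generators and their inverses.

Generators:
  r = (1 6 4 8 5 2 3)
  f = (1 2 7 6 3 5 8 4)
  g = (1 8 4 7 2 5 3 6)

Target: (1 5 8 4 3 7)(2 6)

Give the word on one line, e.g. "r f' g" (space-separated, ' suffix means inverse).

  after f: (1 2 7 6 3 5 8 4)
  after r: (1 3 2 7 4 6)
  after f: (1 5 8 4 3 7)(2 6)

f r f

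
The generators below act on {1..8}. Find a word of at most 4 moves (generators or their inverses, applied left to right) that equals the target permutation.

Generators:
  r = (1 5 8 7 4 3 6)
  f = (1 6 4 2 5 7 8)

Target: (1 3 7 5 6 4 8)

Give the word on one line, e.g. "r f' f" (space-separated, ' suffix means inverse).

r' r'

  after r': (1 6 3 4 7 8 5)
  after r': (1 3 7 5 6 4 8)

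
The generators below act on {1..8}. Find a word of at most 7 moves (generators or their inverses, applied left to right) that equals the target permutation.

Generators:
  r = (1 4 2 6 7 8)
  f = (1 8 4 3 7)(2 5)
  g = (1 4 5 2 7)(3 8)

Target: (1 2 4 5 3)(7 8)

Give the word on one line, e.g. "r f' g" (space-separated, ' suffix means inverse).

g r g' r f'

  after g: (1 4 5 2 7)(3 8)
  after r: (1 2 8 3)(4 5 6 7)
  after g': (1 5 6 2 3 7)
  after r: (1 5 7 4 2 3 8)
  after f': (1 2 4 5 3)(7 8)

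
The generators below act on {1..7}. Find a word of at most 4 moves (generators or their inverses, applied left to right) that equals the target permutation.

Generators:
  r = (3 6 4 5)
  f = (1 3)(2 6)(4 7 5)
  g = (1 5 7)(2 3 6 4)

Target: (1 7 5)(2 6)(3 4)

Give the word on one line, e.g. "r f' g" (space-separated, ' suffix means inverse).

  after g: (1 5 7)(2 3 6 4)
  after g: (1 7 5)(2 6)(3 4)

g g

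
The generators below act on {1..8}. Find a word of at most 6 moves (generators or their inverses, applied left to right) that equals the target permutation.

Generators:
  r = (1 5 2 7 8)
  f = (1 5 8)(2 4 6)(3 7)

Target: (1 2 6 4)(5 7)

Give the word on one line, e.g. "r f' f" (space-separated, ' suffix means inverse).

f f r r r

  after f: (1 5 8)(2 4 6)(3 7)
  after f: (1 8 5)(2 6 4)
  after r: (2 6 4 7 8)
  after r: (1 5 2 6 4 8 7)
  after r: (1 2 6 4)(5 7)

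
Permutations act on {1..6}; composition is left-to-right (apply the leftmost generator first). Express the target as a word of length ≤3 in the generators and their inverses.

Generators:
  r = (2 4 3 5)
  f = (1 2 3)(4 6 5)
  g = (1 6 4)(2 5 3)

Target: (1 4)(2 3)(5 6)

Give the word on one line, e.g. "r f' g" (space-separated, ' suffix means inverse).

r g f'

  after r: (2 4 3 5)
  after g: (1 6 4 2)
  after f': (1 4)(2 3)(5 6)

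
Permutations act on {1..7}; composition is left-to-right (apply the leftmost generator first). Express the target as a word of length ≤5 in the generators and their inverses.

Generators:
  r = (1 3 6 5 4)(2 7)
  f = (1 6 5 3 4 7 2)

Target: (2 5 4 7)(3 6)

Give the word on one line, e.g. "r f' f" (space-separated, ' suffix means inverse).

  after f: (1 6 5 3 4 7 2)
  after r': (1 3 5)(2 4)
  after r': (2 5 4 7)(3 6)

f r' r'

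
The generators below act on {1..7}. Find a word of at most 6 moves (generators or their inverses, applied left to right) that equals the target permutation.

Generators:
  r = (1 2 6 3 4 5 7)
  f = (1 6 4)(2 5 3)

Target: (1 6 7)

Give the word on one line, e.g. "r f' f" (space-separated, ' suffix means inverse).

  after r': (1 7 5 4 3 6 2)
  after f': (1 7 2 4 5 6 3)
  after f': (1 7 3 4 2 6 5)
  after r: (2 3 5)(4 6 7)
  after f: (1 6 7)

r' f' f' r f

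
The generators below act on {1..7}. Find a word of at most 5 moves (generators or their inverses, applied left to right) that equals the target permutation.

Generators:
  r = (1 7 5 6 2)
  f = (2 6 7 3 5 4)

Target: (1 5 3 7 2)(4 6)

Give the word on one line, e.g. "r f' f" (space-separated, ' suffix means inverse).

  after r': (1 2 6 5 7)
  after f: (1 6 4 2 7)(3 5)
  after r': (1 5 3 7 2)(4 6)

r' f r'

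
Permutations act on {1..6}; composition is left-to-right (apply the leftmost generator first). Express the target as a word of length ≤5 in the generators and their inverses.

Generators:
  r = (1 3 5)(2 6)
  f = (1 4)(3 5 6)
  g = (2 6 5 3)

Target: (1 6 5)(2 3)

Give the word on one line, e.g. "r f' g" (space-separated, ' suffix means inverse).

r g g

  after r: (1 3 5)(2 6)
  after g: (1 2 5)
  after g: (1 6 5)(2 3)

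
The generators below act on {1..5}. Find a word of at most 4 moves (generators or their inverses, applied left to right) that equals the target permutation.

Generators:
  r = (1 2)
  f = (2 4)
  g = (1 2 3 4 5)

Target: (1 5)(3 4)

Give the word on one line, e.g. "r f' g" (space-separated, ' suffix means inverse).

r' f' g

  after r': (1 2)
  after f': (1 4 2)
  after g: (1 5)(3 4)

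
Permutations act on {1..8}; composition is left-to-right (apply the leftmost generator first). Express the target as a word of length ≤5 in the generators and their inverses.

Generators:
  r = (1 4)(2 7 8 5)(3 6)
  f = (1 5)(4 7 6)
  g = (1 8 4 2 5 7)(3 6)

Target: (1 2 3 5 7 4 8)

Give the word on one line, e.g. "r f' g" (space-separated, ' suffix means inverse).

g r' g f' g'

  after g: (1 8 4 2 5 7)(3 6)
  after r': (1 7 4 5 2 8)
  after g: (2 4 7)(3 6)
  after f': (1 5)(2 6 3 7)
  after g': (1 2 3 5 7 4 8)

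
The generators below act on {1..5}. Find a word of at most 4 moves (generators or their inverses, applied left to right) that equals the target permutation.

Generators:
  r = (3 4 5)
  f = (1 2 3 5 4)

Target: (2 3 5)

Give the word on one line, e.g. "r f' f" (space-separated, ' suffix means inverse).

f' r f f

  after f': (1 4 5 3 2)
  after r: (1 5 4 3 2)
  after f: (1 4 5)
  after f: (2 3 5)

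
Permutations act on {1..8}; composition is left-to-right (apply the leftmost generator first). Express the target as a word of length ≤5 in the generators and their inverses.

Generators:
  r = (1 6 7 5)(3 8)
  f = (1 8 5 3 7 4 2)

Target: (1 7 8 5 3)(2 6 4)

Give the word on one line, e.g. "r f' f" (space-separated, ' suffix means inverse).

  after r: (1 6 7 5)(3 8)
  after f: (1 6 4 2)(3 5 8 7)
  after r: (1 7 8 5 3)(2 6 4)

r f r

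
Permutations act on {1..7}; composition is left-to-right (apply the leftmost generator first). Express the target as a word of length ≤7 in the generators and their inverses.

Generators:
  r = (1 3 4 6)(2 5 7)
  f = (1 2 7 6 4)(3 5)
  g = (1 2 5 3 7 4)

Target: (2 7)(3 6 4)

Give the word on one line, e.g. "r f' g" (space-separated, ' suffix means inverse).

r g' r g' r'

  after r: (1 3 4 6)(2 5 7)
  after g': (1 5 3 7)(4 6)
  after r: (1 7 3 2 5 4)
  after g': (1 3)(5 7)
  after r': (2 7)(3 6 4)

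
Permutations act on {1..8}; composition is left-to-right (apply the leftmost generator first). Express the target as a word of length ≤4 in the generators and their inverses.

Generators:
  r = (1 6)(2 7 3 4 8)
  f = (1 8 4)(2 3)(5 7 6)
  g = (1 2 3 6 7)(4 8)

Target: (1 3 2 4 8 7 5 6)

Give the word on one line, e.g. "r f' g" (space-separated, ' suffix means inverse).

g' f g'

  after g': (1 7 6 3 2)(4 8)
  after f: (1 6 2 8)(5 7)
  after g': (1 3 2 4 8 7 5 6)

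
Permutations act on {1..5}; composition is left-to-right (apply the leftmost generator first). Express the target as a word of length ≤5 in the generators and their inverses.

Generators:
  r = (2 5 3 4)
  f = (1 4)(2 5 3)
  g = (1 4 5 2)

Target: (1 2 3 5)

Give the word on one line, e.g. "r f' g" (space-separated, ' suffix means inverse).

g g r'

  after g: (1 4 5 2)
  after g: (1 5)(2 4)
  after r': (1 2 3 5)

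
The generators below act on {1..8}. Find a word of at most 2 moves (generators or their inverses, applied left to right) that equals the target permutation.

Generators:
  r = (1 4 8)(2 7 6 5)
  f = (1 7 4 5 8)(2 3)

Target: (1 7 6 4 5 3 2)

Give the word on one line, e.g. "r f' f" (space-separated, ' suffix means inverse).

r f'

  after r: (1 4 8)(2 7 6 5)
  after f': (1 7 6 4 5 3 2)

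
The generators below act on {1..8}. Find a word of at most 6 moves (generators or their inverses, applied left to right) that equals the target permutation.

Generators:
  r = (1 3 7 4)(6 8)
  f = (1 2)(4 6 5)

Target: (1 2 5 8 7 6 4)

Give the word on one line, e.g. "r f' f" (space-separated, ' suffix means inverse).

r f' r' f'

  after r: (1 3 7 4)(6 8)
  after f': (1 3 7 5 6 8 4 2)
  after r': (2 4)(5 8 7)
  after f': (1 2 5 8 7 6 4)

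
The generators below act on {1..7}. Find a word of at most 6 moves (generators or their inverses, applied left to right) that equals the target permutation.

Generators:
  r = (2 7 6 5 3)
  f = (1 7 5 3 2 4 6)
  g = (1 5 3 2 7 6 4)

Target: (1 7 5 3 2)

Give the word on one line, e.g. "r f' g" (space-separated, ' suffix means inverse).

  after f: (1 7 5 3 2 4 6)
  after r: (1 6)(2 4 5)(3 7)
  after g': (1 7 5 3 2 6 4)
  after r: (1 6 4)(2 5)(3 7)
  after g': (1 7 5 3 2)

f r g' r g'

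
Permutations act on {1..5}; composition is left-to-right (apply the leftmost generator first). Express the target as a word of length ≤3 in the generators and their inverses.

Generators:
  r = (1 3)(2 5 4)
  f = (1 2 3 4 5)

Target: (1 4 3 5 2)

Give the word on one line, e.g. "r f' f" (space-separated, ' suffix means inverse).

f' r' r'

  after f': (1 5 4 3 2)
  after r': (1 2 3 4)
  after r': (1 4 3 5 2)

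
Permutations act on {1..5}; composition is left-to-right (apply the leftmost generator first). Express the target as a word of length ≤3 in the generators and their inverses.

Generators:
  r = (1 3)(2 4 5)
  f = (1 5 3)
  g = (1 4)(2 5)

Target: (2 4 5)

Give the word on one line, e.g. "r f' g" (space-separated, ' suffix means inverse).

r' r'

  after r': (1 3)(2 5 4)
  after r': (2 4 5)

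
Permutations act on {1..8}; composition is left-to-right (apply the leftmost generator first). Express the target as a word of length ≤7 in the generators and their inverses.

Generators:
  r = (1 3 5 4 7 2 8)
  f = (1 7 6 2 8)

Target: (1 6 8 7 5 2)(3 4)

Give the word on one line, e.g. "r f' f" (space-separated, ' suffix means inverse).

  after r': (1 8 2 7 4 5 3)
  after f: (2 6)(3 7 4 5)
  after r': (1 8 2 6 7 5)(3 4)
  after f': (1 2 7 5 8 6)(3 4)
  after f': (1 6 8 7 5 2)(3 4)

r' f r' f' f'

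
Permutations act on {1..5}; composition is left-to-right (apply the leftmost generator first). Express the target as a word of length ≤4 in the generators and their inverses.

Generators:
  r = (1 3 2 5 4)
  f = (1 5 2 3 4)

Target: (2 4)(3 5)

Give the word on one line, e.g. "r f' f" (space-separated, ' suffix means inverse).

r' f

  after r': (1 4 5 2 3)
  after f: (2 4)(3 5)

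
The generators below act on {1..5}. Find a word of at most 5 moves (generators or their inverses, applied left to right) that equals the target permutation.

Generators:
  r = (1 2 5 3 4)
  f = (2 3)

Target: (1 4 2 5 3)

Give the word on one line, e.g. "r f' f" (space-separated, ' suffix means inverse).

f' r' f'

  after f': (2 3)
  after r': (1 4 3)(2 5)
  after f': (1 4 2 5 3)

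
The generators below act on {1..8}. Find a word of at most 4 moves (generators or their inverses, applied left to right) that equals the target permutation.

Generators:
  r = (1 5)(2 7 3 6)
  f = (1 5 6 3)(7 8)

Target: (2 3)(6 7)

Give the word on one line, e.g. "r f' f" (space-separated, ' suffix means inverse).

  after r: (1 5)(2 7 3 6)
  after r: (2 3)(6 7)

r r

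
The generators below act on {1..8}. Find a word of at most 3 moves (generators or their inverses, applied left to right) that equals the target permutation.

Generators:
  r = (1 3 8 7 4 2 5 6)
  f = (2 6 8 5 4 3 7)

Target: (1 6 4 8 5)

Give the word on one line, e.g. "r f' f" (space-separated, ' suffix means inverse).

r r f'

  after r: (1 3 8 7 4 2 5 6)
  after r: (1 8 4 5)(2 6 3 7)
  after f': (1 6 4 8 5)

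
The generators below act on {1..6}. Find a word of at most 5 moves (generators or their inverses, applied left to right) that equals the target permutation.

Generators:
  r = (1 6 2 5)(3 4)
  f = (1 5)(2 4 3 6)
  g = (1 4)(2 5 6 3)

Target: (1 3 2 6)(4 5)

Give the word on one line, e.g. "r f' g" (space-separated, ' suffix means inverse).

g' r' f' r'

  after g': (1 4)(2 3 6 5)
  after r': (1 3)(2 4 5 6)
  after f': (1 4)(3 5)
  after r': (1 3 2 6)(4 5)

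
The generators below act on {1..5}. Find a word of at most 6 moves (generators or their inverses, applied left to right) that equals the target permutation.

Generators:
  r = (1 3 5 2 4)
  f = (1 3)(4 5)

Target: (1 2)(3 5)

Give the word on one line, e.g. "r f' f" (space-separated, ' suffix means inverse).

  after f: (1 3)(4 5)
  after r: (1 5)(2 4)
  after f': (1 4 2 5 3)
  after f': (1 5)(2 4)
  after r: (1 2)(3 5)

f r f' f' r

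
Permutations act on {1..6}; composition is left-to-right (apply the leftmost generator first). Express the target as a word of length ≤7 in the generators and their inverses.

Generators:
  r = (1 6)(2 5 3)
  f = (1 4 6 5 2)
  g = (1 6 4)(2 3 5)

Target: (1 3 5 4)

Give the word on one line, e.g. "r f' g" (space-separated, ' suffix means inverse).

  after r': (1 6)(2 3 5)
  after f: (1 5)(2 3)(4 6)
  after r: (1 3 5 6 4)
  after g: (1 5 4 6)(2 3)
  after r: (1 3 5 4)

r' f r g r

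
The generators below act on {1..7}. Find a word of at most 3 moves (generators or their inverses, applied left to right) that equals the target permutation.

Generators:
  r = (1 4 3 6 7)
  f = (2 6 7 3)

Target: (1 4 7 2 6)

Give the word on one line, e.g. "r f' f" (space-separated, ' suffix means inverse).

  after f: (2 6 7 3)
  after r: (1 4 3 2 7 6)
  after f': (1 4 7 2 6)

f r f'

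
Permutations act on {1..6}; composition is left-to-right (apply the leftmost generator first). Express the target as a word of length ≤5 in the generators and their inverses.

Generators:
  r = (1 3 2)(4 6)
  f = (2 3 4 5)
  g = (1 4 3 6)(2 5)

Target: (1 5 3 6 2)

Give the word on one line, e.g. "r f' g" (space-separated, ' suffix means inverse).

  after g: (1 4 3 6)(2 5)
  after f: (1 5 3 6)
  after r': (1 5)(2 3 4 6)
  after g': (1 2 4 3)(5 6)
  after g': (1 5 3 6 2)

g f r' g' g'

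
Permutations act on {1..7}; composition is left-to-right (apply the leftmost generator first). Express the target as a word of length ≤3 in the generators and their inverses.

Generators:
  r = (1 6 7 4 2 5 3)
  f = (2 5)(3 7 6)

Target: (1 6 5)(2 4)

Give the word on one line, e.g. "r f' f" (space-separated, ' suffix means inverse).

  after r: (1 6 7 4 2 5 3)
  after f': (1 7 4 5 6 3)
  after r': (1 6 5)(2 4)

r f' r'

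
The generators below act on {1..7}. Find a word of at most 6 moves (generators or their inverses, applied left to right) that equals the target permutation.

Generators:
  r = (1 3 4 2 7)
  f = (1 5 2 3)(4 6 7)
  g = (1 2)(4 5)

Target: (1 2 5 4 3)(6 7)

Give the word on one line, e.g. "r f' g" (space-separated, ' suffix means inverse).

f' r' r' r'

  after f': (1 3 2 5)(4 7 6)
  after r': (2 5 7 6 3 4)
  after r': (1 7 6)(2 5)
  after r': (1 2 5 4 3)(6 7)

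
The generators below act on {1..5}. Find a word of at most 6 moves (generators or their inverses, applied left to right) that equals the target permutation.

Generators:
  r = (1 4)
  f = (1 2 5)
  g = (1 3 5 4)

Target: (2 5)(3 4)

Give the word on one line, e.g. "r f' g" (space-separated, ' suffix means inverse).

  after f: (1 2 5)
  after g: (1 2 4)(3 5)
  after g: (1 2)(3 4)
  after f': (2 5)(3 4)

f g g f'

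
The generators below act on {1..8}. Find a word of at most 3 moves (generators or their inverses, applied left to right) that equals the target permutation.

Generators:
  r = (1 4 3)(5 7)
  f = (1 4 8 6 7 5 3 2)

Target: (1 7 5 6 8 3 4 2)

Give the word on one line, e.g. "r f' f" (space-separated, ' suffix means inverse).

  after r': (1 3 4)(5 7)
  after f': (1 5 6 8 4 2 3)
  after r: (1 7 5 6 8 3 4 2)

r' f' r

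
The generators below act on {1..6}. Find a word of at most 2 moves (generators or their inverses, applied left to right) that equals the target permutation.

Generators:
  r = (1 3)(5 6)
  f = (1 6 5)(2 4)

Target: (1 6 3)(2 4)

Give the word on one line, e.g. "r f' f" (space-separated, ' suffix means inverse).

f' r'

  after f': (1 5 6)(2 4)
  after r': (1 6 3)(2 4)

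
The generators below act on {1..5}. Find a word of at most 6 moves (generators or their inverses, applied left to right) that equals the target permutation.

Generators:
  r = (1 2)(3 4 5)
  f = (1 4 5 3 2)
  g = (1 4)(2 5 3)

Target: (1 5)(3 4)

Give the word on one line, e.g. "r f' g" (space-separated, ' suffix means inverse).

f' g' f g

  after f': (1 2 3 5 4)
  after g': (1 3 2 5)
  after f: (1 2 3)(4 5)
  after g: (1 5)(3 4)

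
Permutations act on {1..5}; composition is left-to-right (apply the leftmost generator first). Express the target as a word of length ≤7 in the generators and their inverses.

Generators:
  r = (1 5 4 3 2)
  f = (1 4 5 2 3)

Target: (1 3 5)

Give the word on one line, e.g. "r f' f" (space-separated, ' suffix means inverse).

  after r: (1 5 4 3 2)
  after r: (1 4 2 5 3)
  after r: (1 3 5 2 4)
  after f': (1 2)(3 4)
  after r': (1 3 5)

r r r f' r'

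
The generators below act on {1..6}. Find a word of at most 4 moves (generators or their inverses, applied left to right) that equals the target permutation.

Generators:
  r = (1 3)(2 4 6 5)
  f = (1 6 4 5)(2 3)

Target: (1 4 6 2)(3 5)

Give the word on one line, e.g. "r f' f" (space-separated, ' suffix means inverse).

f r'

  after f: (1 6 4 5)(2 3)
  after r': (1 4 6 2)(3 5)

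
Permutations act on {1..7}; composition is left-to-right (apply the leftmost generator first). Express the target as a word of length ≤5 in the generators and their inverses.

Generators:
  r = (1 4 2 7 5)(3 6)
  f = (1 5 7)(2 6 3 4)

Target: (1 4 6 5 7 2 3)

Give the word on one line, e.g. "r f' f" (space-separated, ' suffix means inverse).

  after f: (1 5 7)(2 6 3 4)
  after f: (1 7 5)(2 3)(4 6)
  after r': (1 2 6)(3 4)
  after r': (1 4 6 5 7 2 3)

f f r' r'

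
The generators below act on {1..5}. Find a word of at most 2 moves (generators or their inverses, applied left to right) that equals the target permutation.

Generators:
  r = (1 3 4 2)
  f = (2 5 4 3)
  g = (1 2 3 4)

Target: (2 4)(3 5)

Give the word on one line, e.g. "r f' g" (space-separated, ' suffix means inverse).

  after f: (2 5 4 3)
  after f: (2 4)(3 5)

f f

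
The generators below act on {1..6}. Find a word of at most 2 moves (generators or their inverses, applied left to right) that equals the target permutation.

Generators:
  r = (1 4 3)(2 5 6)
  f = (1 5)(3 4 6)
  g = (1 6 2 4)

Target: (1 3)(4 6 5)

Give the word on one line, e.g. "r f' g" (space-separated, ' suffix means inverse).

r' g

  after r': (1 3 4)(2 6 5)
  after g: (1 3)(4 6 5)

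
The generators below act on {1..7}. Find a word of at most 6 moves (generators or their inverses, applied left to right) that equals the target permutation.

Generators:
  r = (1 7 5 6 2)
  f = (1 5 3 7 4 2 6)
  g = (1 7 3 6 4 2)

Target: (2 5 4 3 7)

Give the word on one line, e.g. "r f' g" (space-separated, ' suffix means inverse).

f g f g f

  after f: (1 5 3 7 4 2 6)
  after g: (1 5 6 7 2 4)
  after f: (1 3 7 6 4 5)
  after g: (1 6 2)(4 5 7)
  after f: (2 5 4 3 7)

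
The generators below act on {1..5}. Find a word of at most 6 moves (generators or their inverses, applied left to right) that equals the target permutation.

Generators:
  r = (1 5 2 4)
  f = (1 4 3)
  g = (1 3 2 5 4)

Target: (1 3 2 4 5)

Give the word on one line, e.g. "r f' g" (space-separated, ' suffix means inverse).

f r' g' r

  after f: (1 4 3)
  after r': (1 2 5)(3 4)
  after g': (1 3 5 4)
  after r: (1 3 2 4 5)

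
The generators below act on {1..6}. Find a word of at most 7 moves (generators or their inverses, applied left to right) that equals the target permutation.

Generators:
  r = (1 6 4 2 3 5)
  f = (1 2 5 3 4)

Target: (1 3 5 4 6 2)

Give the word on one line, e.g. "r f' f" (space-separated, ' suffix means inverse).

  after r': (1 5 3 2 4 6)
  after f': (1 2 3)(4 6)
  after f': (2 5)(3 4 6)
  after f': (1 4 6 5)
  after f': (1 3 5 4 6 2)

r' f' f' f' f'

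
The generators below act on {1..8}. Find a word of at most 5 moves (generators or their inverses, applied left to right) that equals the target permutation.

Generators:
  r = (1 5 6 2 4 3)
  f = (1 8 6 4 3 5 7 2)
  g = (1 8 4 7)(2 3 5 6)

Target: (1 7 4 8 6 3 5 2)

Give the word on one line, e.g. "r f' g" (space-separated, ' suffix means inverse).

  after f': (1 2 7 5 3 4 6 8)
  after f': (1 7 3 6)(2 5 4 8)
  after r': (1 7 4 8 6 3 5 2)

f' f' r'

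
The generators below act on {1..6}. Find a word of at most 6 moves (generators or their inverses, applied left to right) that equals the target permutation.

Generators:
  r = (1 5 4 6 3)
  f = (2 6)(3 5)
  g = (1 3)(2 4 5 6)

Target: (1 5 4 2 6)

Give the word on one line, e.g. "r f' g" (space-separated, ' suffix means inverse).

  after f': (2 6)(3 5)
  after g': (1 3 4 2 5)
  after r: (2 4)(3 6)
  after r: (1 5 4 2 6)

f' g' r r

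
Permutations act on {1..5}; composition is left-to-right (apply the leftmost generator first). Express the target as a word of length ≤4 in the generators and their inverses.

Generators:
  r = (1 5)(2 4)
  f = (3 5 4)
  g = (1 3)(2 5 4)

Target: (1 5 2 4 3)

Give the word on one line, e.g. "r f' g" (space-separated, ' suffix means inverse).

f r'

  after f: (3 5 4)
  after r': (1 5 2 4 3)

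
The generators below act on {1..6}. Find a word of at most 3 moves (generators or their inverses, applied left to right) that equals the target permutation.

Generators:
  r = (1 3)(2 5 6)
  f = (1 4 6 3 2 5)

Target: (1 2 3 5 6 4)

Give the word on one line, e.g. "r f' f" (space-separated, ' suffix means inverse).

f' r r

  after f': (1 5 2 3 6 4)
  after r: (1 6 4 3 2)
  after r: (1 2 3 5 6 4)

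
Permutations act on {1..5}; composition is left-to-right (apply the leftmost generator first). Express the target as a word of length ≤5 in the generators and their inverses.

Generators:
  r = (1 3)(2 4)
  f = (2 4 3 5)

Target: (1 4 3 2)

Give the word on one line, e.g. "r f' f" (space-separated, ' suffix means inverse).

  after f: (2 4 3 5)
  after r': (1 3 5 4)
  after f: (1 5 3 2 4)
  after f: (1 2 3 4)
  after r: (1 4 3 2)

f r' f f r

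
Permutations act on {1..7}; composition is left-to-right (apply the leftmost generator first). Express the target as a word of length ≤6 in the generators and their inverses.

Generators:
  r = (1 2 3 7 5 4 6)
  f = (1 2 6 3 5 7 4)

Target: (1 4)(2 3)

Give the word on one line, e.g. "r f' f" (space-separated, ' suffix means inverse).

  after r': (1 6 4 5 7 3 2)
  after f': (1 2 4 3)(6 7)
  after r': (2 5 7 4)(3 6)
  after f': (1 4)(2 3)

r' f' r' f'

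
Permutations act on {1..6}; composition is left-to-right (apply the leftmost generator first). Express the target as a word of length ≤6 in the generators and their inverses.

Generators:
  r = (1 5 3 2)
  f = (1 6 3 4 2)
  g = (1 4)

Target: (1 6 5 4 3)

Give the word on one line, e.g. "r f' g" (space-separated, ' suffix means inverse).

f g' g' r' g

  after f: (1 6 3 4 2)
  after g': (1 6 3)(2 4)
  after g': (1 6 3 4 2)
  after r': (1 6 5)(3 4)
  after g: (1 6 5 4 3)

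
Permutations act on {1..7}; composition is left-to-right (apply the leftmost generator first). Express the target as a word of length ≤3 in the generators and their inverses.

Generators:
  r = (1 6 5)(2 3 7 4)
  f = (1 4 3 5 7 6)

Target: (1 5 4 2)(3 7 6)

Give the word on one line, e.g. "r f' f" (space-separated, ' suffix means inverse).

  after f: (1 4 3 5 7 6)
  after r': (1 7)(2 4)(3 6 5)
  after f': (1 5 4 2)(3 7 6)

f r' f'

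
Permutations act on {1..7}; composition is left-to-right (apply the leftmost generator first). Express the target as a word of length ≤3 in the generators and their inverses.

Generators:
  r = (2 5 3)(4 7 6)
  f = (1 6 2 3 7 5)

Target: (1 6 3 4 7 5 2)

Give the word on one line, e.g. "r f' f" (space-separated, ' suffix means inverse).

  after f': (1 5 7 3 2 6)
  after f': (1 7 2)(3 6 5)
  after r: (1 6 3 4 7 5 2)

f' f' r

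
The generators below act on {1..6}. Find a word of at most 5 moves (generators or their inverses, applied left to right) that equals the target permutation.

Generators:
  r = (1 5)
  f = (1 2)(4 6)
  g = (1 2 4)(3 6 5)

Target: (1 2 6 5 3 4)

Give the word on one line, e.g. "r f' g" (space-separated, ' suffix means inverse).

  after g': (1 4 2)(3 5 6)
  after r': (1 4 2 5 6 3)
  after g': (1 2 6 5 3 4)

g' r' g'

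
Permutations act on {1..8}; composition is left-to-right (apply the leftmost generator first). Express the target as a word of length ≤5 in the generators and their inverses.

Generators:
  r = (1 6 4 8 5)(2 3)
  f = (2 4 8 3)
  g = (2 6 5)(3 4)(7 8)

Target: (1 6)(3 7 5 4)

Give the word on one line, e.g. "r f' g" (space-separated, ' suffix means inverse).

  after f': (2 3 8 4)
  after g: (2 4 6 5)(3 7 8)
  after r: (1 6)(2 8)(3 7 5)
  after f: (1 6)(2 3 7 5)(4 8)
  after f: (1 6)(3 7 5 4)

f' g r f f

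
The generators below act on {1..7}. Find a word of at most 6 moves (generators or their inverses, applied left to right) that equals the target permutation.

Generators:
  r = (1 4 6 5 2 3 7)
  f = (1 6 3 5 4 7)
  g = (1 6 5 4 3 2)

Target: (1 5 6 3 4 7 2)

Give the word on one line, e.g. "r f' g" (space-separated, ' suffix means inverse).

g' f' r g' g'

  after g': (1 2 3 4 5 6)
  after f': (1 2 6 7 4 3 5)
  after r: (1 3 2 5 4 7 6)
  after g': (1 4 7)(2 6)
  after g': (1 5 6 3 4 7 2)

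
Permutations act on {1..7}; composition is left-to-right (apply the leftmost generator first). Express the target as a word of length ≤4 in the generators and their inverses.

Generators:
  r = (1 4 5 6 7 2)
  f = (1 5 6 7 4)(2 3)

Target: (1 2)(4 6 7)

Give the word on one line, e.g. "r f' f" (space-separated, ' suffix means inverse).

  after r': (1 2 7 6 5 4)
  after f: (1 3 2 4 5)
  after f: (1 2)(4 6 7)

r' f f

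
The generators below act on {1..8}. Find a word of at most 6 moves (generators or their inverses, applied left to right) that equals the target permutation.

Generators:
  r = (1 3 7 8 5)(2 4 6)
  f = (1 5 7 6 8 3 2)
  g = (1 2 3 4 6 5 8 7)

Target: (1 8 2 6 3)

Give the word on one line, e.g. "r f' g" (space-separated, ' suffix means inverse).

  after g: (1 2 3 4 6 5 8 7)
  after r': (1 6 8 3 2)(5 7)
  after g: (1 5)(4 6 7 8)
  after r': (1 8 2 6 3)

g r' g r'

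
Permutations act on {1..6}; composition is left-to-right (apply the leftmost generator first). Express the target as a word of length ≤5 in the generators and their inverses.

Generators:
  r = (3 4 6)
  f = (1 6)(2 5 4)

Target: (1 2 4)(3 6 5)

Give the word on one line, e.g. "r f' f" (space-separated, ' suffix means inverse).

r r f r' f

  after r: (3 4 6)
  after r: (3 6 4)
  after f: (1 6 2 5 4 3)
  after r': (1 4 6 2 5 3)
  after f: (1 2 4)(3 6 5)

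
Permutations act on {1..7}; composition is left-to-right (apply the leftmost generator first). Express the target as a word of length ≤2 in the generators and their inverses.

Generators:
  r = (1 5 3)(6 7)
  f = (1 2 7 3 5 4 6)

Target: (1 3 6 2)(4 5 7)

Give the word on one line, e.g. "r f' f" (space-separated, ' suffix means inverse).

  after r: (1 5 3)(6 7)
  after f': (1 3 6 2)(4 5 7)

r f'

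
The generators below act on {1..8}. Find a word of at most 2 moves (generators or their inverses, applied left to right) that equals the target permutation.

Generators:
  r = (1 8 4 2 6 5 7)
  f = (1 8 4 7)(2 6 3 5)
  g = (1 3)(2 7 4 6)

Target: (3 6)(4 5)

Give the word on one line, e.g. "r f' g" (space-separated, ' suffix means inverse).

  after f: (1 8 4 7)(2 6 3 5)
  after r': (3 6)(4 5)

f r'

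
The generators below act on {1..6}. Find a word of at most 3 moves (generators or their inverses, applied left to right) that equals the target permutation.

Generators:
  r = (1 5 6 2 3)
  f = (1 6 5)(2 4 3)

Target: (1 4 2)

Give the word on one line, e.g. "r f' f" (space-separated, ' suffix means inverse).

r' f'

  after r': (1 3 2 6 5)
  after f': (1 4 2)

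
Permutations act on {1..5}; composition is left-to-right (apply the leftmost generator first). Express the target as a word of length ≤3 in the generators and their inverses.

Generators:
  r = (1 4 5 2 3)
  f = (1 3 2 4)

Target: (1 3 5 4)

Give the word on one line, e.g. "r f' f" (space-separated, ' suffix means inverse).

  after r': (1 3 2 5 4)
  after r': (1 2 4 3 5)
  after f': (1 3 5 4)

r' r' f'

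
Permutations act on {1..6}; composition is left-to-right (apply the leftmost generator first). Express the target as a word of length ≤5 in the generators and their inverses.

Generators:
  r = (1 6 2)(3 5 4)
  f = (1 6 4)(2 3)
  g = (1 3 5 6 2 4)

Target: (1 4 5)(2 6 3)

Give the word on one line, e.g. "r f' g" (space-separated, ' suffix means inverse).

  after g: (1 3 5 6 2 4)
  after g: (1 5 2)(3 6 4)
  after r: (1 4 5)(2 6 3)

g g r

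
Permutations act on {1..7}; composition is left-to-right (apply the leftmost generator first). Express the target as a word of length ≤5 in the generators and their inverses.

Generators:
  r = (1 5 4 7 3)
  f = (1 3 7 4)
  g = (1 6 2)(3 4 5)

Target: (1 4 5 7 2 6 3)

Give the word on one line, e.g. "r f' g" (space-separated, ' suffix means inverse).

  after f': (1 4 7 3)
  after r: (1 7)(3 5 4)
  after g': (1 7 2 6)(3 4 5)
  after f: (1 4 5 7 2 6 3)

f' r g' f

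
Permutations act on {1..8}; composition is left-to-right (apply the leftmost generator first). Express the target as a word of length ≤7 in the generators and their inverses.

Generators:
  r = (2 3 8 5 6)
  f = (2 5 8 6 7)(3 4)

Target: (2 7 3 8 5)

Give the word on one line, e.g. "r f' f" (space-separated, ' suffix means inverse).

  after r': (2 6 5 8 3)
  after r': (2 5 3 6 8)
  after f': (3 8 7 6 5 4)
  after f': (2 7 8 6)(3 5)
  after r': (2 7 3 8 5)

r' r' f' f' r'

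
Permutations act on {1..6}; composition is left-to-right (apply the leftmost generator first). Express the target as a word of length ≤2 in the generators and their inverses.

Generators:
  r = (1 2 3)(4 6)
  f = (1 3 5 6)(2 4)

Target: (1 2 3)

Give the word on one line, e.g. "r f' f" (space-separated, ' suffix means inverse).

r' r'

  after r': (1 3 2)(4 6)
  after r': (1 2 3)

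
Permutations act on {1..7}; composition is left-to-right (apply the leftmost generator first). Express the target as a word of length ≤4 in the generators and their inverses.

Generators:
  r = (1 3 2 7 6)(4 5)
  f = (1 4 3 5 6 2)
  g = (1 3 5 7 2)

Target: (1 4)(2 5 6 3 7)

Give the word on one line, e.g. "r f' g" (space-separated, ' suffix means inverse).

r' g' r f

  after r': (1 6 7 2 3)(4 5)
  after g': (1 6 5 4 3 2)
  after r: (2 3 7 6 4)
  after f: (1 4)(2 5 6 3 7)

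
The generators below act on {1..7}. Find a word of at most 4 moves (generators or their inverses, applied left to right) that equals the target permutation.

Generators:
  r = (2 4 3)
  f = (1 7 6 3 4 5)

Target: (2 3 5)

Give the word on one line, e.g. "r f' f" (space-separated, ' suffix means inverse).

  after r': (2 3 4)
  after f': (1 5 4 2 6 7)
  after r': (1 5 2 6 7)(3 4)
  after f: (2 3 5)

r' f' r' f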